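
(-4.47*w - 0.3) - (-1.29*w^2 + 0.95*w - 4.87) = 1.29*w^2 - 5.42*w + 4.57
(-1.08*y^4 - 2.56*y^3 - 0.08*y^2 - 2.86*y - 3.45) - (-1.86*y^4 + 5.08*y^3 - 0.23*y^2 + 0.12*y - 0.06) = 0.78*y^4 - 7.64*y^3 + 0.15*y^2 - 2.98*y - 3.39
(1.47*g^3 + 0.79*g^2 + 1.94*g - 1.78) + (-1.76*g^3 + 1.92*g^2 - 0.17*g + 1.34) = -0.29*g^3 + 2.71*g^2 + 1.77*g - 0.44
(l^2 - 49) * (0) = 0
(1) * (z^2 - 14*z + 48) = z^2 - 14*z + 48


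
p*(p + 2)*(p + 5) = p^3 + 7*p^2 + 10*p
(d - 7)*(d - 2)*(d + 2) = d^3 - 7*d^2 - 4*d + 28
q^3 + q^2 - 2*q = q*(q - 1)*(q + 2)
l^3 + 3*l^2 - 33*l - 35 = (l - 5)*(l + 1)*(l + 7)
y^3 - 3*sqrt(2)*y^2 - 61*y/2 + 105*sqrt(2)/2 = (y - 5*sqrt(2))*(y - 3*sqrt(2)/2)*(y + 7*sqrt(2)/2)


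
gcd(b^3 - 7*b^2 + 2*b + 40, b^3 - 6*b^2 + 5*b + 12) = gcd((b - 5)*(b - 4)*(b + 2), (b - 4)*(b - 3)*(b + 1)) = b - 4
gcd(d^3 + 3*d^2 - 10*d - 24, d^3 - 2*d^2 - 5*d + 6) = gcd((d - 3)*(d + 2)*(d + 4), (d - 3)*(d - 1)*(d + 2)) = d^2 - d - 6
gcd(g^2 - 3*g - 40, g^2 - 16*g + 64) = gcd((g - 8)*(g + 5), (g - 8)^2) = g - 8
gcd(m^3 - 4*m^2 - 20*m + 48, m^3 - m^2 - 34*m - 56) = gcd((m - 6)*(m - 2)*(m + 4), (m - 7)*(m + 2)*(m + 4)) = m + 4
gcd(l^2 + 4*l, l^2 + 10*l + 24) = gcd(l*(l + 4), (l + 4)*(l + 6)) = l + 4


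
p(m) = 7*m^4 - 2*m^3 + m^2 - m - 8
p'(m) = 28*m^3 - 6*m^2 + 2*m - 1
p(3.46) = 920.90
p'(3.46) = 1093.90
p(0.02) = -8.02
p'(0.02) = -0.96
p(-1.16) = 10.30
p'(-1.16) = -55.10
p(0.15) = -8.13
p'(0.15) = -0.74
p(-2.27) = 208.68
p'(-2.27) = -363.98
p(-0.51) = -6.49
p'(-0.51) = -7.29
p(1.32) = 9.07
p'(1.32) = 55.58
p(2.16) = 126.72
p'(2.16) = 257.50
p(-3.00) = 625.00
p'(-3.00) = -817.00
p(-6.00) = 9538.00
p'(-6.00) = -6277.00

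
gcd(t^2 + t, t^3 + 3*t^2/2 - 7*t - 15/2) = t + 1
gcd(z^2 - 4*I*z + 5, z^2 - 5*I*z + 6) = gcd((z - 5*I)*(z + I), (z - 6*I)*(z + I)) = z + I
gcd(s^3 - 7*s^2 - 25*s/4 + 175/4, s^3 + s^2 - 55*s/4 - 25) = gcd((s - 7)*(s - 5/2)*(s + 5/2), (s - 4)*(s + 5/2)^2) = s + 5/2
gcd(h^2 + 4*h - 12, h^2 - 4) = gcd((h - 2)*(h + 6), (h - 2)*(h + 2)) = h - 2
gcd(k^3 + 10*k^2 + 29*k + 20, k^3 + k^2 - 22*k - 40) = k + 4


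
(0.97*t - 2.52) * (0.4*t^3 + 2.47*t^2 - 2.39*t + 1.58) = 0.388*t^4 + 1.3879*t^3 - 8.5427*t^2 + 7.5554*t - 3.9816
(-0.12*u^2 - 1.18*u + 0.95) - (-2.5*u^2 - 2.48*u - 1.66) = 2.38*u^2 + 1.3*u + 2.61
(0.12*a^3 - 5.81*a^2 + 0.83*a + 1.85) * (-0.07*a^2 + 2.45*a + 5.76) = -0.0084*a^5 + 0.7007*a^4 - 13.6014*a^3 - 31.5616*a^2 + 9.3133*a + 10.656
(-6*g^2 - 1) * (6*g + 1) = -36*g^3 - 6*g^2 - 6*g - 1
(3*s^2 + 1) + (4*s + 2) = 3*s^2 + 4*s + 3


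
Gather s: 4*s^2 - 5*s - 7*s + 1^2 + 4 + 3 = 4*s^2 - 12*s + 8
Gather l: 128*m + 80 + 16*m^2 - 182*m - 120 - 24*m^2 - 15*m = -8*m^2 - 69*m - 40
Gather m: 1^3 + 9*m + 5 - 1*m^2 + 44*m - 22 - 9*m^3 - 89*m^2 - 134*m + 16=-9*m^3 - 90*m^2 - 81*m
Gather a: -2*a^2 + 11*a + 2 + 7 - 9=-2*a^2 + 11*a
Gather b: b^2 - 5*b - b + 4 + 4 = b^2 - 6*b + 8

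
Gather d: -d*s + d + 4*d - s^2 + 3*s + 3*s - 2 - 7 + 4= d*(5 - s) - s^2 + 6*s - 5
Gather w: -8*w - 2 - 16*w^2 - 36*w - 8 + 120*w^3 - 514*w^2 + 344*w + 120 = 120*w^3 - 530*w^2 + 300*w + 110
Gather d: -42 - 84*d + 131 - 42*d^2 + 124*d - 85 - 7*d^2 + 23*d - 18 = -49*d^2 + 63*d - 14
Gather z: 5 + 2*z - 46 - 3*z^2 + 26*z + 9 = -3*z^2 + 28*z - 32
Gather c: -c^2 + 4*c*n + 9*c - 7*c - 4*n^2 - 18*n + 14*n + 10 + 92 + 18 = -c^2 + c*(4*n + 2) - 4*n^2 - 4*n + 120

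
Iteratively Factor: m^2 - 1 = (m - 1)*(m + 1)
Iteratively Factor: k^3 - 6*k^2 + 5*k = (k - 1)*(k^2 - 5*k) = (k - 5)*(k - 1)*(k)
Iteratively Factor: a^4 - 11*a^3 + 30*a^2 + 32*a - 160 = (a - 4)*(a^3 - 7*a^2 + 2*a + 40) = (a - 4)^2*(a^2 - 3*a - 10) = (a - 5)*(a - 4)^2*(a + 2)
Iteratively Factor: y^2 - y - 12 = (y - 4)*(y + 3)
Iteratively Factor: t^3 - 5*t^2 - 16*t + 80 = (t + 4)*(t^2 - 9*t + 20) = (t - 4)*(t + 4)*(t - 5)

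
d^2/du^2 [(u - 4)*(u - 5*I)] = 2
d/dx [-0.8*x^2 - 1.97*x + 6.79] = -1.6*x - 1.97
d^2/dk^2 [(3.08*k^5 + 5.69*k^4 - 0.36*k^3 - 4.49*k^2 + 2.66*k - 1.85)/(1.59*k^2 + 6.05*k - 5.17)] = (46.719288*k^7 + 502.818738*k^6 + 1225.504698*k^5 - 1921.165092*k^4 - 1133.534214*k^3 + 1643.09406*k^2 - 33.314886*k - 239.468262)/(4.019679*k^6 + 45.885015*k^5 + 135.383094*k^4 - 76.951765*k^3 - 440.207922*k^2 + 485.129535*k - 138.188413)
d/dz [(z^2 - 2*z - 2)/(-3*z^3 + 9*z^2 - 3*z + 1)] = (3*z^4 - 12*z^3 - 3*z^2 + 38*z - 8)/(9*z^6 - 54*z^5 + 99*z^4 - 60*z^3 + 27*z^2 - 6*z + 1)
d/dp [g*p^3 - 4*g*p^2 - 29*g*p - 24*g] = g*(3*p^2 - 8*p - 29)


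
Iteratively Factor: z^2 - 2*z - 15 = (z + 3)*(z - 5)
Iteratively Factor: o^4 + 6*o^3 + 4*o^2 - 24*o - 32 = (o + 4)*(o^3 + 2*o^2 - 4*o - 8) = (o + 2)*(o + 4)*(o^2 - 4) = (o + 2)^2*(o + 4)*(o - 2)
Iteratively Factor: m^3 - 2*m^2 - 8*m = (m - 4)*(m^2 + 2*m) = (m - 4)*(m + 2)*(m)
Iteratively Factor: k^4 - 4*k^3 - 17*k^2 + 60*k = (k)*(k^3 - 4*k^2 - 17*k + 60) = k*(k + 4)*(k^2 - 8*k + 15) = k*(k - 5)*(k + 4)*(k - 3)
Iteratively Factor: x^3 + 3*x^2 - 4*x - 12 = (x + 3)*(x^2 - 4) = (x + 2)*(x + 3)*(x - 2)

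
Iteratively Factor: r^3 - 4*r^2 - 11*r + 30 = (r - 2)*(r^2 - 2*r - 15) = (r - 5)*(r - 2)*(r + 3)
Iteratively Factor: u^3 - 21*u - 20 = (u + 1)*(u^2 - u - 20) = (u - 5)*(u + 1)*(u + 4)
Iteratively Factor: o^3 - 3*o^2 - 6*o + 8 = (o - 4)*(o^2 + o - 2) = (o - 4)*(o - 1)*(o + 2)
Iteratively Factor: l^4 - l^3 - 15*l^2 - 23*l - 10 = (l + 1)*(l^3 - 2*l^2 - 13*l - 10) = (l - 5)*(l + 1)*(l^2 + 3*l + 2) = (l - 5)*(l + 1)^2*(l + 2)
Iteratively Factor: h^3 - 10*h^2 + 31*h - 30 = (h - 3)*(h^2 - 7*h + 10) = (h - 3)*(h - 2)*(h - 5)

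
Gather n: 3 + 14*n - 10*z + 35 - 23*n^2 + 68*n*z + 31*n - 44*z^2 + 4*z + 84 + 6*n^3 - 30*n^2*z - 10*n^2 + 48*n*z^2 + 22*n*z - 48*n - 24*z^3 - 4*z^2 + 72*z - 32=6*n^3 + n^2*(-30*z - 33) + n*(48*z^2 + 90*z - 3) - 24*z^3 - 48*z^2 + 66*z + 90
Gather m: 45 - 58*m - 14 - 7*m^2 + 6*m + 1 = -7*m^2 - 52*m + 32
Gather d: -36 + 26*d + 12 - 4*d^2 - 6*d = -4*d^2 + 20*d - 24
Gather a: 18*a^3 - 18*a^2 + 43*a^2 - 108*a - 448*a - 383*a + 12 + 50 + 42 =18*a^3 + 25*a^2 - 939*a + 104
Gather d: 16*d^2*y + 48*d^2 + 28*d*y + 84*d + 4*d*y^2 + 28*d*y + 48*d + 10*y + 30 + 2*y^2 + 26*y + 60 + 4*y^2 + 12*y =d^2*(16*y + 48) + d*(4*y^2 + 56*y + 132) + 6*y^2 + 48*y + 90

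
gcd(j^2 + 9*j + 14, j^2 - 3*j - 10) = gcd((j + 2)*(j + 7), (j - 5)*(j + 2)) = j + 2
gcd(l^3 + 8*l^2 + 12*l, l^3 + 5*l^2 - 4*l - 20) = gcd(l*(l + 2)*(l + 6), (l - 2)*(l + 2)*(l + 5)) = l + 2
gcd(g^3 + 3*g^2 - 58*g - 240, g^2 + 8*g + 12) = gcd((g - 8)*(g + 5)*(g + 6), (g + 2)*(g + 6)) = g + 6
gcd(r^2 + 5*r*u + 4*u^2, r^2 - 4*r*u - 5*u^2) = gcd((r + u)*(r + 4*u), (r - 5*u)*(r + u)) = r + u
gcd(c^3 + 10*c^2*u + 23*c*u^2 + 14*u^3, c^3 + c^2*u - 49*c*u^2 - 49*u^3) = c^2 + 8*c*u + 7*u^2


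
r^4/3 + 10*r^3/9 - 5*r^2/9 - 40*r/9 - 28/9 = (r/3 + 1/3)*(r - 2)*(r + 2)*(r + 7/3)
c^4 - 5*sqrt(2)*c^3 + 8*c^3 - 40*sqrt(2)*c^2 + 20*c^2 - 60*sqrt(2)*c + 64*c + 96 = (c + 2)*(c + 6)*(c - 4*sqrt(2))*(c - sqrt(2))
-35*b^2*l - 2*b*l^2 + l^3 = l*(-7*b + l)*(5*b + l)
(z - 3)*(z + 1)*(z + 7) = z^3 + 5*z^2 - 17*z - 21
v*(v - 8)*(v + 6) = v^3 - 2*v^2 - 48*v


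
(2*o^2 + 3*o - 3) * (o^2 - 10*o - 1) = 2*o^4 - 17*o^3 - 35*o^2 + 27*o + 3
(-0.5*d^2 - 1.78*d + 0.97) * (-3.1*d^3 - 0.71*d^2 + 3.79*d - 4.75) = 1.55*d^5 + 5.873*d^4 - 3.6382*d^3 - 5.0599*d^2 + 12.1313*d - 4.6075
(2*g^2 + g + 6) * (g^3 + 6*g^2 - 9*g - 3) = 2*g^5 + 13*g^4 - 6*g^3 + 21*g^2 - 57*g - 18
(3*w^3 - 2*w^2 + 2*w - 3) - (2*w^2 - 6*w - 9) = 3*w^3 - 4*w^2 + 8*w + 6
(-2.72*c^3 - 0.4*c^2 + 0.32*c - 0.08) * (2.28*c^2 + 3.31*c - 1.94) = -6.2016*c^5 - 9.9152*c^4 + 4.6824*c^3 + 1.6528*c^2 - 0.8856*c + 0.1552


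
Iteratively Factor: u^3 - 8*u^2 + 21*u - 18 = (u - 2)*(u^2 - 6*u + 9) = (u - 3)*(u - 2)*(u - 3)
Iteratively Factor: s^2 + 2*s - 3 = (s + 3)*(s - 1)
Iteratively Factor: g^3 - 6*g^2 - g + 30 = (g + 2)*(g^2 - 8*g + 15) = (g - 5)*(g + 2)*(g - 3)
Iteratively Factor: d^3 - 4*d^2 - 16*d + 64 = (d + 4)*(d^2 - 8*d + 16) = (d - 4)*(d + 4)*(d - 4)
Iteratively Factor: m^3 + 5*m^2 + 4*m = (m + 1)*(m^2 + 4*m) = m*(m + 1)*(m + 4)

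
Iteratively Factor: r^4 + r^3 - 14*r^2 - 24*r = (r + 2)*(r^3 - r^2 - 12*r) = r*(r + 2)*(r^2 - r - 12) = r*(r - 4)*(r + 2)*(r + 3)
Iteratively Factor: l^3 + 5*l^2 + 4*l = (l + 1)*(l^2 + 4*l) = (l + 1)*(l + 4)*(l)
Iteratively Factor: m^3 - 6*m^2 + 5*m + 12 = (m - 3)*(m^2 - 3*m - 4) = (m - 3)*(m + 1)*(m - 4)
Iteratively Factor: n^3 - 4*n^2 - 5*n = (n)*(n^2 - 4*n - 5) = n*(n - 5)*(n + 1)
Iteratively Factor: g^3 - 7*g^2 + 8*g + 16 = (g - 4)*(g^2 - 3*g - 4) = (g - 4)^2*(g + 1)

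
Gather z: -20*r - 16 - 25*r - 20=-45*r - 36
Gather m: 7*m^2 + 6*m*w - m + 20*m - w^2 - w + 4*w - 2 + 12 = 7*m^2 + m*(6*w + 19) - w^2 + 3*w + 10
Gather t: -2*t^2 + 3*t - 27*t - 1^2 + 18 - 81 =-2*t^2 - 24*t - 64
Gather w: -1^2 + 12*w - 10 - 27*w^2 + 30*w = -27*w^2 + 42*w - 11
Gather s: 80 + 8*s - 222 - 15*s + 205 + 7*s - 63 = 0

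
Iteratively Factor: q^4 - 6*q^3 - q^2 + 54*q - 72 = (q - 4)*(q^3 - 2*q^2 - 9*q + 18) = (q - 4)*(q + 3)*(q^2 - 5*q + 6) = (q - 4)*(q - 3)*(q + 3)*(q - 2)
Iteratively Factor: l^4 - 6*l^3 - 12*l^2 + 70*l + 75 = (l - 5)*(l^3 - l^2 - 17*l - 15) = (l - 5)*(l + 3)*(l^2 - 4*l - 5) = (l - 5)*(l + 1)*(l + 3)*(l - 5)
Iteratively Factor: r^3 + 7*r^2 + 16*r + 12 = (r + 2)*(r^2 + 5*r + 6) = (r + 2)*(r + 3)*(r + 2)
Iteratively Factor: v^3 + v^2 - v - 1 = (v + 1)*(v^2 - 1) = (v - 1)*(v + 1)*(v + 1)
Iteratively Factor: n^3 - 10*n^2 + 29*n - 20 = (n - 5)*(n^2 - 5*n + 4) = (n - 5)*(n - 4)*(n - 1)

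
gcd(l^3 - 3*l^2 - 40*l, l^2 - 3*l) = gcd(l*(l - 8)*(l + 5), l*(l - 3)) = l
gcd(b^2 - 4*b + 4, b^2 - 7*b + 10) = b - 2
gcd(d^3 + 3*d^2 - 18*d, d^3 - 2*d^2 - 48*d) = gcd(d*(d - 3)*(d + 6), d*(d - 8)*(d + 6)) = d^2 + 6*d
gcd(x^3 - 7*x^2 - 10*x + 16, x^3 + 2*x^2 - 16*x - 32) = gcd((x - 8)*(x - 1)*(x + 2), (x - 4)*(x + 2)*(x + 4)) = x + 2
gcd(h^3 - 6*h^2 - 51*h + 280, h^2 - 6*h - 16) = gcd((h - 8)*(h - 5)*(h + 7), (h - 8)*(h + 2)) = h - 8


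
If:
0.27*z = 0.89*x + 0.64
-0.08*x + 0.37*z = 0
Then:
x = -0.77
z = -0.17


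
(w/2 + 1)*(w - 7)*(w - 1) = w^3/2 - 3*w^2 - 9*w/2 + 7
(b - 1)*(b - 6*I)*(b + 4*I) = b^3 - b^2 - 2*I*b^2 + 24*b + 2*I*b - 24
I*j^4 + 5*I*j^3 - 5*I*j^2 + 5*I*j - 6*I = (j + 6)*(j - I)*(j + I)*(I*j - I)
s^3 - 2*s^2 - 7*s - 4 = (s - 4)*(s + 1)^2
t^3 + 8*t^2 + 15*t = t*(t + 3)*(t + 5)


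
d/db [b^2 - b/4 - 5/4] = 2*b - 1/4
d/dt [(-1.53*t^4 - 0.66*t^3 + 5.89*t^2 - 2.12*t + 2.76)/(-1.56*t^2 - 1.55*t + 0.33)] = (4.7736*t^5 + 8.1441*t^4 + 0.0263999999999989*t^3 - 13.0901*t^2 + 12.4986*t + 3.5784)/(2.4336*t^4 + 4.836*t^3 + 1.3729*t^2 - 1.023*t + 0.1089)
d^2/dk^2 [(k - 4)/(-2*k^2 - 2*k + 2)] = (-(k - 4)*(2*k + 1)^2 + 3*(k - 1)*(k^2 + k - 1))/(k^2 + k - 1)^3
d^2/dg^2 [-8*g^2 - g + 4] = -16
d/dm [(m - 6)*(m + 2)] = 2*m - 4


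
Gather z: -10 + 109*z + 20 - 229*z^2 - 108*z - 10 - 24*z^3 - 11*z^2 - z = -24*z^3 - 240*z^2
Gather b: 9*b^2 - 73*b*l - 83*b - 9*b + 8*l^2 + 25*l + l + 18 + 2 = 9*b^2 + b*(-73*l - 92) + 8*l^2 + 26*l + 20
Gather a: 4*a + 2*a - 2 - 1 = 6*a - 3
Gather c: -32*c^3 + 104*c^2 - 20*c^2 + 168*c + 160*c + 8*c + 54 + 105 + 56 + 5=-32*c^3 + 84*c^2 + 336*c + 220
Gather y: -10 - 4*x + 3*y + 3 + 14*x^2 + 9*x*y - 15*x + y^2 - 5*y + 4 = 14*x^2 - 19*x + y^2 + y*(9*x - 2) - 3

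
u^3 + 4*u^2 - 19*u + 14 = (u - 2)*(u - 1)*(u + 7)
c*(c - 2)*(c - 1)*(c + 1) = c^4 - 2*c^3 - c^2 + 2*c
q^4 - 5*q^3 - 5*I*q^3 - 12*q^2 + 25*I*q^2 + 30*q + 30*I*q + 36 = (q - 6)*(q + 1)*(q - 3*I)*(q - 2*I)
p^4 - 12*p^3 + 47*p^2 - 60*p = p*(p - 5)*(p - 4)*(p - 3)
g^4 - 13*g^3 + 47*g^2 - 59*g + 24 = (g - 8)*(g - 3)*(g - 1)^2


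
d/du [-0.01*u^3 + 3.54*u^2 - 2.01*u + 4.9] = -0.03*u^2 + 7.08*u - 2.01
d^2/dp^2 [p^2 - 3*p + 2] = 2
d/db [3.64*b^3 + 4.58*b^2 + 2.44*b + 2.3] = 10.92*b^2 + 9.16*b + 2.44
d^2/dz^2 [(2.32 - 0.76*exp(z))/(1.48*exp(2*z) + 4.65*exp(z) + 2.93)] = (-1.664704*exp(4*z) + 25.557232*exp(3*z) + 67.672704*exp(2*z) + 20.277028*exp(z) - 38.133364)*exp(z)/(3.241792*exp(6*z) + 30.55608*exp(5*z) + 115.257516*exp(4*z) + 221.530185*exp(3*z) + 228.178731*exp(2*z) + 119.759355*exp(z) + 25.153757)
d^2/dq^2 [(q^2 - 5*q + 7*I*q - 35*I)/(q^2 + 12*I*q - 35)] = 10*(-1 - I)/(q^3 + 15*I*q^2 - 75*q - 125*I)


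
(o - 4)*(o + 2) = o^2 - 2*o - 8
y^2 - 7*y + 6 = (y - 6)*(y - 1)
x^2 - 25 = (x - 5)*(x + 5)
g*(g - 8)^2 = g^3 - 16*g^2 + 64*g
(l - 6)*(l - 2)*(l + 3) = l^3 - 5*l^2 - 12*l + 36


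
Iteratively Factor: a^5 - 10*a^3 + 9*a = (a + 1)*(a^4 - a^3 - 9*a^2 + 9*a) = (a - 3)*(a + 1)*(a^3 + 2*a^2 - 3*a) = a*(a - 3)*(a + 1)*(a^2 + 2*a - 3) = a*(a - 3)*(a + 1)*(a + 3)*(a - 1)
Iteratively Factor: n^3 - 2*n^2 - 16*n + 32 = (n + 4)*(n^2 - 6*n + 8) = (n - 2)*(n + 4)*(n - 4)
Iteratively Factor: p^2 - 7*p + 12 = (p - 3)*(p - 4)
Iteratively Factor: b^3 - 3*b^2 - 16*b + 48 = (b - 4)*(b^2 + b - 12) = (b - 4)*(b + 4)*(b - 3)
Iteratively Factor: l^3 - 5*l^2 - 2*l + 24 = (l - 4)*(l^2 - l - 6) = (l - 4)*(l - 3)*(l + 2)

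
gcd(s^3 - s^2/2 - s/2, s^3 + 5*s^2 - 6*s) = s^2 - s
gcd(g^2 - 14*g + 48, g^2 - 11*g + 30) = g - 6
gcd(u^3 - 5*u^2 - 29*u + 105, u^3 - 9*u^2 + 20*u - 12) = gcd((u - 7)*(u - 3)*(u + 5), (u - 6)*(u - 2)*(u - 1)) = 1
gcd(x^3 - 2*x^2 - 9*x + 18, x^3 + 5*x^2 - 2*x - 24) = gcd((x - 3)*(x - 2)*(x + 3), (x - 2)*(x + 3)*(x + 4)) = x^2 + x - 6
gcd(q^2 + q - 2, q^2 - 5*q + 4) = q - 1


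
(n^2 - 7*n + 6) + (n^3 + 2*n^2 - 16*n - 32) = n^3 + 3*n^2 - 23*n - 26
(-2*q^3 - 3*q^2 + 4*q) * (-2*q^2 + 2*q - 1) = 4*q^5 + 2*q^4 - 12*q^3 + 11*q^2 - 4*q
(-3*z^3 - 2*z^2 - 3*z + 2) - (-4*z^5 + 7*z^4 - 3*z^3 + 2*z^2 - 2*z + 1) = 4*z^5 - 7*z^4 - 4*z^2 - z + 1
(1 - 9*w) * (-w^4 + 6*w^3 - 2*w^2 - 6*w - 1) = 9*w^5 - 55*w^4 + 24*w^3 + 52*w^2 + 3*w - 1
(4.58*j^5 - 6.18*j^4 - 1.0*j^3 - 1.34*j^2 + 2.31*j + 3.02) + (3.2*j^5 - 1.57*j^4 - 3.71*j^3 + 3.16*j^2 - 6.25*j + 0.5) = 7.78*j^5 - 7.75*j^4 - 4.71*j^3 + 1.82*j^2 - 3.94*j + 3.52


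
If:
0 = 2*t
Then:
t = 0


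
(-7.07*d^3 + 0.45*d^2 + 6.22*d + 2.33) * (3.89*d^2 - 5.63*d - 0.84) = -27.5023*d^5 + 41.5546*d^4 + 27.6011*d^3 - 26.3329*d^2 - 18.3427*d - 1.9572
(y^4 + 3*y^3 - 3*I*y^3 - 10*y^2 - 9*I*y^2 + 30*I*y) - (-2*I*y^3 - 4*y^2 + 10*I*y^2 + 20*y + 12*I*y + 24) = y^4 + 3*y^3 - I*y^3 - 6*y^2 - 19*I*y^2 - 20*y + 18*I*y - 24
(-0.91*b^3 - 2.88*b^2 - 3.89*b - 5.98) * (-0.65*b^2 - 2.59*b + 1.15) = 0.5915*b^5 + 4.2289*b^4 + 8.9412*b^3 + 10.6501*b^2 + 11.0147*b - 6.877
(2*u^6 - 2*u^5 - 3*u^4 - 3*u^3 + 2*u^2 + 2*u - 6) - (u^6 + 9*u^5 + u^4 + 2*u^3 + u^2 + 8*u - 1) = u^6 - 11*u^5 - 4*u^4 - 5*u^3 + u^2 - 6*u - 5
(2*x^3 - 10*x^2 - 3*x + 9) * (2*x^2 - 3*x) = 4*x^5 - 26*x^4 + 24*x^3 + 27*x^2 - 27*x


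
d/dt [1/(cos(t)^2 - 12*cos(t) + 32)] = 2*(cos(t) - 6)*sin(t)/(cos(t)^2 - 12*cos(t) + 32)^2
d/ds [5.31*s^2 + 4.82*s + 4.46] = 10.62*s + 4.82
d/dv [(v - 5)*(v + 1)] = 2*v - 4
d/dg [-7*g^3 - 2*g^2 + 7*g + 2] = -21*g^2 - 4*g + 7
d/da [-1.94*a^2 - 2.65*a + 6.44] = -3.88*a - 2.65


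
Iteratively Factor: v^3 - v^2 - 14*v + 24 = (v - 2)*(v^2 + v - 12) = (v - 3)*(v - 2)*(v + 4)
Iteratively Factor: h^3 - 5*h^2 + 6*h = (h - 3)*(h^2 - 2*h) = (h - 3)*(h - 2)*(h)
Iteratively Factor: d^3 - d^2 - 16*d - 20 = (d + 2)*(d^2 - 3*d - 10) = (d + 2)^2*(d - 5)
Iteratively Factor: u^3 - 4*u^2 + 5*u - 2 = (u - 1)*(u^2 - 3*u + 2) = (u - 2)*(u - 1)*(u - 1)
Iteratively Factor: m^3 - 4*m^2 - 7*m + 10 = (m + 2)*(m^2 - 6*m + 5) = (m - 1)*(m + 2)*(m - 5)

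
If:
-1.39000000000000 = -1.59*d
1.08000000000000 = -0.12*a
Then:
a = -9.00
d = 0.87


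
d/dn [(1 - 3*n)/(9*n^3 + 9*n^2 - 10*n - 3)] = (54*n^3 - 18*n + 19)/(81*n^6 + 162*n^5 - 99*n^4 - 234*n^3 + 46*n^2 + 60*n + 9)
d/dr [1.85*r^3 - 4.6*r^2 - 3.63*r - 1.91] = 5.55*r^2 - 9.2*r - 3.63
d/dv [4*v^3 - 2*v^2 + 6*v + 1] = 12*v^2 - 4*v + 6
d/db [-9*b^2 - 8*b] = -18*b - 8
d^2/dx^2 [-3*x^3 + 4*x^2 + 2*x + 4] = 8 - 18*x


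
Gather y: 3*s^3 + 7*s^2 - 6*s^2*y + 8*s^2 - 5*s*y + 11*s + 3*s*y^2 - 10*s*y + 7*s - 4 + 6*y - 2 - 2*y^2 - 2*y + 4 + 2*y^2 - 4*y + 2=3*s^3 + 15*s^2 + 3*s*y^2 + 18*s + y*(-6*s^2 - 15*s)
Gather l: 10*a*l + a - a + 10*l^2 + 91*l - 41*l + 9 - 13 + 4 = 10*l^2 + l*(10*a + 50)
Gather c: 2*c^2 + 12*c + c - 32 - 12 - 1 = 2*c^2 + 13*c - 45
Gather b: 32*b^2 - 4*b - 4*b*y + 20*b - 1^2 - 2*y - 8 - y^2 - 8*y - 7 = 32*b^2 + b*(16 - 4*y) - y^2 - 10*y - 16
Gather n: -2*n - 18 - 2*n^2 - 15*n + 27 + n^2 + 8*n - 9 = -n^2 - 9*n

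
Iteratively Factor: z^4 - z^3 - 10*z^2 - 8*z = (z + 1)*(z^3 - 2*z^2 - 8*z) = z*(z + 1)*(z^2 - 2*z - 8) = z*(z - 4)*(z + 1)*(z + 2)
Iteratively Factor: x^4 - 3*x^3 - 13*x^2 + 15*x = (x)*(x^3 - 3*x^2 - 13*x + 15) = x*(x - 1)*(x^2 - 2*x - 15) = x*(x - 1)*(x + 3)*(x - 5)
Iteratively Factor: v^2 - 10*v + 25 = (v - 5)*(v - 5)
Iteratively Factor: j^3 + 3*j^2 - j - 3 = (j + 1)*(j^2 + 2*j - 3) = (j - 1)*(j + 1)*(j + 3)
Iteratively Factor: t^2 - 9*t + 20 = (t - 5)*(t - 4)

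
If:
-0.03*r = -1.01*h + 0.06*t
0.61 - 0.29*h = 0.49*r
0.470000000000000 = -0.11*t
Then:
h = -0.21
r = 1.37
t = -4.27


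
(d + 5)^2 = d^2 + 10*d + 25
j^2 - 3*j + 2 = (j - 2)*(j - 1)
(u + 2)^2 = u^2 + 4*u + 4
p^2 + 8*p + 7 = (p + 1)*(p + 7)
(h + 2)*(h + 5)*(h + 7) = h^3 + 14*h^2 + 59*h + 70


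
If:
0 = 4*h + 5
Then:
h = -5/4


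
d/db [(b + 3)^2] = 2*b + 6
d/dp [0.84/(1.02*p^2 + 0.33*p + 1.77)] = (-1.7136*p - 0.2772)/(1.02*p^2 + 0.33*p + 1.77)^2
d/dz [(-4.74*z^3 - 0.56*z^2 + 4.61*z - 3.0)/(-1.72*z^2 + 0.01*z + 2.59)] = (8.1528*z^4 - 0.0948*z^3 - 28.9062*z^2 - 13.2208*z + 11.9699)/(2.9584*z^4 - 0.0344*z^3 - 8.9095*z^2 + 0.0518*z + 6.7081)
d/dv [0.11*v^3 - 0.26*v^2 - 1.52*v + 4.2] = 0.33*v^2 - 0.52*v - 1.52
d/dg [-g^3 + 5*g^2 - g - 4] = -3*g^2 + 10*g - 1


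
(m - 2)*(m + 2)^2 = m^3 + 2*m^2 - 4*m - 8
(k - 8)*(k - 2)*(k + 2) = k^3 - 8*k^2 - 4*k + 32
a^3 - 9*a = a*(a - 3)*(a + 3)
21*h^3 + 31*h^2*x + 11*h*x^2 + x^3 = (h + x)*(3*h + x)*(7*h + x)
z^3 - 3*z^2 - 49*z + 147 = (z - 7)*(z - 3)*(z + 7)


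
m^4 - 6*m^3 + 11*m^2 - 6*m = m*(m - 3)*(m - 2)*(m - 1)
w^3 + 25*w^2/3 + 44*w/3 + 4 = (w + 1/3)*(w + 2)*(w + 6)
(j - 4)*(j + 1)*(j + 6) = j^3 + 3*j^2 - 22*j - 24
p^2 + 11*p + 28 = (p + 4)*(p + 7)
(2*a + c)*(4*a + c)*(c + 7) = 8*a^2*c + 56*a^2 + 6*a*c^2 + 42*a*c + c^3 + 7*c^2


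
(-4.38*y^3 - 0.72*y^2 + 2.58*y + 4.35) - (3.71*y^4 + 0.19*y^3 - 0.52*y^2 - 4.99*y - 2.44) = -3.71*y^4 - 4.57*y^3 - 0.2*y^2 + 7.57*y + 6.79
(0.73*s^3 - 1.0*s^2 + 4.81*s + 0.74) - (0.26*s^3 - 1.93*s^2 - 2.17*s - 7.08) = 0.47*s^3 + 0.93*s^2 + 6.98*s + 7.82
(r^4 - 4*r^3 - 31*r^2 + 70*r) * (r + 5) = r^5 + r^4 - 51*r^3 - 85*r^2 + 350*r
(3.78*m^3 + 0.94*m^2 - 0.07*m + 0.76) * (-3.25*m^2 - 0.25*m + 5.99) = -12.285*m^5 - 4.0*m^4 + 22.6347*m^3 + 3.1781*m^2 - 0.6093*m + 4.5524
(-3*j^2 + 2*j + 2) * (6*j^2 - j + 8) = -18*j^4 + 15*j^3 - 14*j^2 + 14*j + 16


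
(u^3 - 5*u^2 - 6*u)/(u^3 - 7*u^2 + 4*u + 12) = u/(u - 2)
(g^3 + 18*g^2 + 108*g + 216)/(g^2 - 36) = (g^2 + 12*g + 36)/(g - 6)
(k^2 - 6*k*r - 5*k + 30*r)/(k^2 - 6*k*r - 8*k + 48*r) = (k - 5)/(k - 8)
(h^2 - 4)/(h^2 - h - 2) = (h + 2)/(h + 1)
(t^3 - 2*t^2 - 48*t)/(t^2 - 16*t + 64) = t*(t + 6)/(t - 8)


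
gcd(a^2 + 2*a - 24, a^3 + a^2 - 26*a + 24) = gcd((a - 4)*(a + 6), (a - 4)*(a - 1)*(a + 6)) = a^2 + 2*a - 24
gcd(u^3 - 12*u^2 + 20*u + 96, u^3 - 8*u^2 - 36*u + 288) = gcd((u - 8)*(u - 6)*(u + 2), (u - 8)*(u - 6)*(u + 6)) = u^2 - 14*u + 48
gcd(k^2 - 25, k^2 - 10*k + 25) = k - 5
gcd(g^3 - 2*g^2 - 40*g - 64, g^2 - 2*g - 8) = g + 2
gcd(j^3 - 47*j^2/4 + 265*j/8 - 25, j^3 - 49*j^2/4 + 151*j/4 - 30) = j^2 - 37*j/4 + 10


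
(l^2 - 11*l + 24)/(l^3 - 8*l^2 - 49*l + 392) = (l - 3)/(l^2 - 49)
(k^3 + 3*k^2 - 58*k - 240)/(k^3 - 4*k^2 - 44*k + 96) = (k + 5)/(k - 2)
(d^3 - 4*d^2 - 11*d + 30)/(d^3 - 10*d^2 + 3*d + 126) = (d^2 - 7*d + 10)/(d^2 - 13*d + 42)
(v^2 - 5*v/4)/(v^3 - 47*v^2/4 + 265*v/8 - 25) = 2*v/(2*v^2 - 21*v + 40)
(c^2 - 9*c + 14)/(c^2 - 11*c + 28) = (c - 2)/(c - 4)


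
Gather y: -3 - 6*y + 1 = -6*y - 2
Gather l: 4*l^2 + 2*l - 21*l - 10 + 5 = 4*l^2 - 19*l - 5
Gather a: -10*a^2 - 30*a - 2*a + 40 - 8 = -10*a^2 - 32*a + 32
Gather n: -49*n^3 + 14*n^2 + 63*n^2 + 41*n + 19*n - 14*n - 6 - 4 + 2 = -49*n^3 + 77*n^2 + 46*n - 8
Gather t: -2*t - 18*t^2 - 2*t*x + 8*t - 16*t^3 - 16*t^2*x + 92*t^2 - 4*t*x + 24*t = -16*t^3 + t^2*(74 - 16*x) + t*(30 - 6*x)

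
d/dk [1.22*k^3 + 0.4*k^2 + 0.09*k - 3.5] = 3.66*k^2 + 0.8*k + 0.09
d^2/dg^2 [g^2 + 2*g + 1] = 2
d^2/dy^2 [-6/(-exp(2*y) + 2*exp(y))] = 12*((1 - 2*exp(y))*(exp(y) - 2) + 4*(1 - exp(y))^2)*exp(-y)/(exp(y) - 2)^3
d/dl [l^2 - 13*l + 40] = 2*l - 13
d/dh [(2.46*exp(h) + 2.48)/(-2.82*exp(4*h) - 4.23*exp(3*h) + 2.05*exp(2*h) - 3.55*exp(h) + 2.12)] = (20.8116*exp(4*h) + 48.786*exp(3*h) + 26.4282*exp(2*h) - 10.168*exp(h) + 14.0192)*exp(h)/(7.9524*exp(8*h) + 23.8572*exp(7*h) + 6.33090000000001*exp(6*h) + 2.679*exp(5*h) + 22.2787*exp(4*h) - 32.4902*exp(3*h) + 21.2945*exp(2*h) - 15.052*exp(h) + 4.4944)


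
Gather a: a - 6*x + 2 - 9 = a - 6*x - 7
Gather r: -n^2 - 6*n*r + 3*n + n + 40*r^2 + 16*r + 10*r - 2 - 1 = -n^2 + 4*n + 40*r^2 + r*(26 - 6*n) - 3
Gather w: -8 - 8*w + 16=8 - 8*w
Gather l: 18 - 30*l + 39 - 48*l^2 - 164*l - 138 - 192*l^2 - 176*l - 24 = -240*l^2 - 370*l - 105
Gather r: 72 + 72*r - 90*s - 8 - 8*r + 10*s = 64*r - 80*s + 64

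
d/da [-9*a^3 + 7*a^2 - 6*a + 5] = -27*a^2 + 14*a - 6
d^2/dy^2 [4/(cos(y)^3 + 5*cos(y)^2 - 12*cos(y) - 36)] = 4*((-45*cos(y) + 40*cos(2*y) + 9*cos(3*y))*(cos(y)^3 + 5*cos(y)^2 - 12*cos(y) - 36)/4 + 2*(3*cos(y)^2 + 10*cos(y) - 12)^2*sin(y)^2)/(cos(y)^3 + 5*cos(y)^2 - 12*cos(y) - 36)^3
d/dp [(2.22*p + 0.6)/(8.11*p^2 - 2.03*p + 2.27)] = (-18.0042*p^2 - 9.732*p + 6.2574)/(65.7721*p^4 - 32.9266*p^3 + 40.9403*p^2 - 9.2162*p + 5.1529)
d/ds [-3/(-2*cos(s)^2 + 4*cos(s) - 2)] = 3*sin(s)/(cos(s) - 1)^3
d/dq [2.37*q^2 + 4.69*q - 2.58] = 4.74*q + 4.69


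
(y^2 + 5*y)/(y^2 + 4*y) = (y + 5)/(y + 4)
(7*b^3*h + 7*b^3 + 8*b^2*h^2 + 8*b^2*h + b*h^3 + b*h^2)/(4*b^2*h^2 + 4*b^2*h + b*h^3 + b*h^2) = (7*b^2 + 8*b*h + h^2)/(h*(4*b + h))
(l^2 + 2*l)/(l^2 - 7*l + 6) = l*(l + 2)/(l^2 - 7*l + 6)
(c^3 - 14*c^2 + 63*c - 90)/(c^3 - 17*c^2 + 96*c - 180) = (c - 3)/(c - 6)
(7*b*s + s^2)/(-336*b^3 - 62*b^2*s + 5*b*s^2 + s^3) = s/(-48*b^2 - 2*b*s + s^2)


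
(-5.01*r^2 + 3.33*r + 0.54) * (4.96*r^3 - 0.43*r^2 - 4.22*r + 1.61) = -24.8496*r^5 + 18.6711*r^4 + 22.3887*r^3 - 22.3509*r^2 + 3.0825*r + 0.8694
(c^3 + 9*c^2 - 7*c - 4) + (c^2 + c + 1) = c^3 + 10*c^2 - 6*c - 3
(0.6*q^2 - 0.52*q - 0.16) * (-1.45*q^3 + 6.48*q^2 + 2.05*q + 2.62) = -0.87*q^5 + 4.642*q^4 - 1.9076*q^3 - 0.5308*q^2 - 1.6904*q - 0.4192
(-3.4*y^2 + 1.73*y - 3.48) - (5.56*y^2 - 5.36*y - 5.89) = -8.96*y^2 + 7.09*y + 2.41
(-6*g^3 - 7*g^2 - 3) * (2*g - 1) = -12*g^4 - 8*g^3 + 7*g^2 - 6*g + 3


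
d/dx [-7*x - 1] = -7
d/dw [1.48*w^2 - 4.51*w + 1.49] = 2.96*w - 4.51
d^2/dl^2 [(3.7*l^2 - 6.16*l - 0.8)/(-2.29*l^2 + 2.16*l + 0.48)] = (-2.8421709430404e-14*l^4 + 28.003952*l^3 + 0.769439999999946*l^2 + 16.883712*l - 5.254656)/(12.008989*l^6 - 33.981768*l^5 + 24.501168*l^4 + 4.167936*l^3 - 5.135616*l^2 - 1.492992*l - 0.110592)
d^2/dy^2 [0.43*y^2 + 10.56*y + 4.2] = 0.860000000000000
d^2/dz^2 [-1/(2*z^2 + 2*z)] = (z*(z + 1) - (2*z + 1)^2)/(z^3*(z + 1)^3)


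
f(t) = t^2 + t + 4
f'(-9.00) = -17.00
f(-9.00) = 76.00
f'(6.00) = 13.00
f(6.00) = 46.00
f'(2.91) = 6.82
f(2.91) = 15.38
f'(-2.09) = -3.18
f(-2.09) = 6.28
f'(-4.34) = -7.68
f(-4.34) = 18.50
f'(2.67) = 6.34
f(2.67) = 13.80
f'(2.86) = 6.72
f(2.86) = 15.04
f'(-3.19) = -5.38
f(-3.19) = 10.99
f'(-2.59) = -4.18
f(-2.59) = 8.12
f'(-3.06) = -5.12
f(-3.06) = 10.30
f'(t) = 2*t + 1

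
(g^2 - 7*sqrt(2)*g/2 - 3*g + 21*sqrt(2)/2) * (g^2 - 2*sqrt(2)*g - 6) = g^4 - 11*sqrt(2)*g^3/2 - 3*g^3 + 8*g^2 + 33*sqrt(2)*g^2/2 - 24*g + 21*sqrt(2)*g - 63*sqrt(2)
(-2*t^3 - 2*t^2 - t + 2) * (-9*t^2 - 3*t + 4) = 18*t^5 + 24*t^4 + 7*t^3 - 23*t^2 - 10*t + 8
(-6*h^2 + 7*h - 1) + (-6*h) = -6*h^2 + h - 1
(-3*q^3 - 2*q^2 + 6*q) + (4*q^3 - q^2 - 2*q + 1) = q^3 - 3*q^2 + 4*q + 1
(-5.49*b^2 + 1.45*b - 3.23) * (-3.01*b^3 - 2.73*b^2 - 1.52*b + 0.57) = 16.5249*b^5 + 10.6232*b^4 + 14.1086*b^3 + 3.4846*b^2 + 5.7361*b - 1.8411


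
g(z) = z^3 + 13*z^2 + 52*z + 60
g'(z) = 3*z^2 + 26*z + 52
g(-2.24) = -2.49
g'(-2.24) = 8.81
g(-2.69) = -5.28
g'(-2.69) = 3.77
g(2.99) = 358.43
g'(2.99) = 156.56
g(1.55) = 175.56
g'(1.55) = 99.51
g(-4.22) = -3.08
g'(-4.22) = -4.29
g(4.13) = 566.94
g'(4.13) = 210.55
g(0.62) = 97.48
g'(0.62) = 69.27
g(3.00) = 360.00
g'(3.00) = 157.00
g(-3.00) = -6.00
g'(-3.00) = 1.00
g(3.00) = 360.00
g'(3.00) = 157.00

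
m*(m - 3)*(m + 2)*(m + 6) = m^4 + 5*m^3 - 12*m^2 - 36*m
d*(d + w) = d^2 + d*w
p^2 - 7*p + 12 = (p - 4)*(p - 3)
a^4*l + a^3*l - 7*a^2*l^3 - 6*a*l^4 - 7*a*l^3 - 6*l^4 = (a - 3*l)*(a + l)*(a + 2*l)*(a*l + l)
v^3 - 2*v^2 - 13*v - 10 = (v - 5)*(v + 1)*(v + 2)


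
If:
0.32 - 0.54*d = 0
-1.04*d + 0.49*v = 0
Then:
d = 0.59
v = 1.26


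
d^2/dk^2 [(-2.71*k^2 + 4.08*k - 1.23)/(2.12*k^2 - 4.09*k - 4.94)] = (-10.321432*k^3 - 203.4564*k^2 + 320.364648*k - 364.051262)/(9.528128*k^6 - 55.146288*k^5 + 39.783708*k^4 + 188.584583*k^3 - 92.7035459999999*k^2 - 299.432172*k - 120.553784)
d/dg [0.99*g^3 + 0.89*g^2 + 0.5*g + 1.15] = 2.97*g^2 + 1.78*g + 0.5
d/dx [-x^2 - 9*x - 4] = -2*x - 9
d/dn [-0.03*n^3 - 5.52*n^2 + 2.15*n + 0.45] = -0.09*n^2 - 11.04*n + 2.15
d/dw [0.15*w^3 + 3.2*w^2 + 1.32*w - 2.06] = 0.45*w^2 + 6.4*w + 1.32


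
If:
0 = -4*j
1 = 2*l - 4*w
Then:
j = 0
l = 2*w + 1/2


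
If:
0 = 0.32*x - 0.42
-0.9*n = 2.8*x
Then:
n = -4.08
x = 1.31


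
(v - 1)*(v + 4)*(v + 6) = v^3 + 9*v^2 + 14*v - 24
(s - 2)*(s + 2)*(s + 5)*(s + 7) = s^4 + 12*s^3 + 31*s^2 - 48*s - 140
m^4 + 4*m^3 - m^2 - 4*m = m*(m - 1)*(m + 1)*(m + 4)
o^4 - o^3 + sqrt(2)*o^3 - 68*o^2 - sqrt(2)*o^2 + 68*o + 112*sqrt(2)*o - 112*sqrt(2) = (o - 1)*(o - 4*sqrt(2))*(o - 2*sqrt(2))*(o + 7*sqrt(2))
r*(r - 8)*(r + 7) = r^3 - r^2 - 56*r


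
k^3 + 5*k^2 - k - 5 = (k - 1)*(k + 1)*(k + 5)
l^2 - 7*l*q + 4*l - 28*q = (l + 4)*(l - 7*q)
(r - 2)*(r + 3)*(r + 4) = r^3 + 5*r^2 - 2*r - 24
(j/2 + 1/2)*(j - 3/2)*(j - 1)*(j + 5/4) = j^4/2 - j^3/8 - 23*j^2/16 + j/8 + 15/16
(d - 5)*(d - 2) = d^2 - 7*d + 10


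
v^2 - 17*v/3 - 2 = (v - 6)*(v + 1/3)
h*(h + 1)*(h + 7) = h^3 + 8*h^2 + 7*h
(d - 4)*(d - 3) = d^2 - 7*d + 12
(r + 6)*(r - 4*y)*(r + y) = r^3 - 3*r^2*y + 6*r^2 - 4*r*y^2 - 18*r*y - 24*y^2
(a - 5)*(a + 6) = a^2 + a - 30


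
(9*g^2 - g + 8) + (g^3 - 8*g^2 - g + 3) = g^3 + g^2 - 2*g + 11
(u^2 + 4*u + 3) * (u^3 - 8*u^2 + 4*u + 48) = u^5 - 4*u^4 - 25*u^3 + 40*u^2 + 204*u + 144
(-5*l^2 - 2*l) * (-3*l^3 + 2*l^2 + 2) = 15*l^5 - 4*l^4 - 4*l^3 - 10*l^2 - 4*l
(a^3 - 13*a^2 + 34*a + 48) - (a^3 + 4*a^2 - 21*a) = -17*a^2 + 55*a + 48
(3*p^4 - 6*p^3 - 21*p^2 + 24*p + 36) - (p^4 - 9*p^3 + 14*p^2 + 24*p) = 2*p^4 + 3*p^3 - 35*p^2 + 36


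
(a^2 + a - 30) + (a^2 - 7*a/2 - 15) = 2*a^2 - 5*a/2 - 45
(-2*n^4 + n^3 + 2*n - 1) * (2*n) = -4*n^5 + 2*n^4 + 4*n^2 - 2*n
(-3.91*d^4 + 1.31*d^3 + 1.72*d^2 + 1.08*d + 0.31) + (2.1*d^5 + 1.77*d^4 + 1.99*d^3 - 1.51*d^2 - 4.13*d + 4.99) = 2.1*d^5 - 2.14*d^4 + 3.3*d^3 + 0.21*d^2 - 3.05*d + 5.3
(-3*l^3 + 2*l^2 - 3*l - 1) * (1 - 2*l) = 6*l^4 - 7*l^3 + 8*l^2 - l - 1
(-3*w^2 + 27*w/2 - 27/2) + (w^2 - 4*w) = -2*w^2 + 19*w/2 - 27/2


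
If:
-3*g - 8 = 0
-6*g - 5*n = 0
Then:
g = -8/3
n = 16/5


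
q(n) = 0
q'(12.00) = 0.00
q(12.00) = 0.00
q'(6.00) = 0.00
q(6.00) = 0.00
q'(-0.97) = 0.00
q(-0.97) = 0.00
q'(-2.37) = 0.00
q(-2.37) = 0.00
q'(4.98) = 0.00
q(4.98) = 0.00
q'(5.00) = 0.00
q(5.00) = 0.00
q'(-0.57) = 0.00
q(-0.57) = 0.00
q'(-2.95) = 0.00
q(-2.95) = 0.00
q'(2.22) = 0.00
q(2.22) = 0.00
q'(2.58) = 0.00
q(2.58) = 0.00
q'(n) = 0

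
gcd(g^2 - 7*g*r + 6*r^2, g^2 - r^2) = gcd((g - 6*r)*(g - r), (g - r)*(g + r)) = -g + r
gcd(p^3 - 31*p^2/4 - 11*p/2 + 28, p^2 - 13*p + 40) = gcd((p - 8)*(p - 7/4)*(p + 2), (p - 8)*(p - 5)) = p - 8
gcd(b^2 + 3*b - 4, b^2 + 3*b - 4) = b^2 + 3*b - 4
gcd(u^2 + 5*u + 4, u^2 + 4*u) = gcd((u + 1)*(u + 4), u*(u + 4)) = u + 4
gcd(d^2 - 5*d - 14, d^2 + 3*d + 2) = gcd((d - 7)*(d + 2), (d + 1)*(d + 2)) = d + 2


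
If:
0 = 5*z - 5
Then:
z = 1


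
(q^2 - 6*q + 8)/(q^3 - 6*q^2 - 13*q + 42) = (q - 4)/(q^2 - 4*q - 21)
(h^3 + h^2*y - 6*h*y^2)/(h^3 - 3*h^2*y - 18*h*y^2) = (-h + 2*y)/(-h + 6*y)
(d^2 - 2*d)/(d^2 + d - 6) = d/(d + 3)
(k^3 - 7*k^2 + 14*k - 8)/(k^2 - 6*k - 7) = (-k^3 + 7*k^2 - 14*k + 8)/(-k^2 + 6*k + 7)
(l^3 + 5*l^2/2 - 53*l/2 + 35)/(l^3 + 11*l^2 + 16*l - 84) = (l - 5/2)/(l + 6)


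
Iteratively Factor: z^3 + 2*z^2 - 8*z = (z)*(z^2 + 2*z - 8) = z*(z - 2)*(z + 4)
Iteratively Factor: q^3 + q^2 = (q)*(q^2 + q) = q^2*(q + 1)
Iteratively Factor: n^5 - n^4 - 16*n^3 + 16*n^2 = (n + 4)*(n^4 - 5*n^3 + 4*n^2) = n*(n + 4)*(n^3 - 5*n^2 + 4*n) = n*(n - 1)*(n + 4)*(n^2 - 4*n) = n*(n - 4)*(n - 1)*(n + 4)*(n)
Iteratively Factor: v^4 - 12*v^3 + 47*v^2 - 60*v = (v)*(v^3 - 12*v^2 + 47*v - 60) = v*(v - 4)*(v^2 - 8*v + 15) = v*(v - 5)*(v - 4)*(v - 3)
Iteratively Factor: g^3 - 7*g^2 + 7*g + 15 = (g + 1)*(g^2 - 8*g + 15) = (g - 3)*(g + 1)*(g - 5)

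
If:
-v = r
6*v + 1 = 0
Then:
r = 1/6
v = -1/6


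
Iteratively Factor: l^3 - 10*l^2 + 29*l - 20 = (l - 5)*(l^2 - 5*l + 4) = (l - 5)*(l - 1)*(l - 4)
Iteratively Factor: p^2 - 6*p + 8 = (p - 4)*(p - 2)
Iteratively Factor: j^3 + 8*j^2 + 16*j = (j)*(j^2 + 8*j + 16) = j*(j + 4)*(j + 4)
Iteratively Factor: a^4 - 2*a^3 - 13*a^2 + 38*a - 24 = (a - 3)*(a^3 + a^2 - 10*a + 8) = (a - 3)*(a + 4)*(a^2 - 3*a + 2) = (a - 3)*(a - 2)*(a + 4)*(a - 1)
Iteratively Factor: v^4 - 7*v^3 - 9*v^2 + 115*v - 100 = (v - 1)*(v^3 - 6*v^2 - 15*v + 100) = (v - 1)*(v + 4)*(v^2 - 10*v + 25) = (v - 5)*(v - 1)*(v + 4)*(v - 5)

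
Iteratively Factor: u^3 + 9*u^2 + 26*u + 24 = (u + 3)*(u^2 + 6*u + 8) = (u + 3)*(u + 4)*(u + 2)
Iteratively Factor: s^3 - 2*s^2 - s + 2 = (s - 1)*(s^2 - s - 2) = (s - 2)*(s - 1)*(s + 1)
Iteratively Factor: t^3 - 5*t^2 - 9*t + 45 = (t - 3)*(t^2 - 2*t - 15) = (t - 3)*(t + 3)*(t - 5)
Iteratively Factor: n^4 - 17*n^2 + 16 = (n - 1)*(n^3 + n^2 - 16*n - 16) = (n - 4)*(n - 1)*(n^2 + 5*n + 4) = (n - 4)*(n - 1)*(n + 4)*(n + 1)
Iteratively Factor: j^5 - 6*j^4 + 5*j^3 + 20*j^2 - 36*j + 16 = (j - 1)*(j^4 - 5*j^3 + 20*j - 16) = (j - 1)*(j + 2)*(j^3 - 7*j^2 + 14*j - 8) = (j - 2)*(j - 1)*(j + 2)*(j^2 - 5*j + 4) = (j - 2)*(j - 1)^2*(j + 2)*(j - 4)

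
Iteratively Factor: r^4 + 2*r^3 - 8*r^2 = (r + 4)*(r^3 - 2*r^2) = r*(r + 4)*(r^2 - 2*r) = r*(r - 2)*(r + 4)*(r)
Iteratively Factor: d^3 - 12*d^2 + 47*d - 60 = (d - 5)*(d^2 - 7*d + 12) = (d - 5)*(d - 3)*(d - 4)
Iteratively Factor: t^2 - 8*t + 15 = (t - 5)*(t - 3)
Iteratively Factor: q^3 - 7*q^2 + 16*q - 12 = (q - 2)*(q^2 - 5*q + 6) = (q - 2)^2*(q - 3)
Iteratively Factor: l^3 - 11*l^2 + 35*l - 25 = (l - 5)*(l^2 - 6*l + 5) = (l - 5)*(l - 1)*(l - 5)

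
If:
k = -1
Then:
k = -1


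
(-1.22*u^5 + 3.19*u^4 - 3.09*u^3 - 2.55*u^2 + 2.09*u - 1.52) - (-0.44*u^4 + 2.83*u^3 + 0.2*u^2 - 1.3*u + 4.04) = -1.22*u^5 + 3.63*u^4 - 5.92*u^3 - 2.75*u^2 + 3.39*u - 5.56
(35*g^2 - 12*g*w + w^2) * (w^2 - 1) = 35*g^2*w^2 - 35*g^2 - 12*g*w^3 + 12*g*w + w^4 - w^2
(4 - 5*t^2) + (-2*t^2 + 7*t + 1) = -7*t^2 + 7*t + 5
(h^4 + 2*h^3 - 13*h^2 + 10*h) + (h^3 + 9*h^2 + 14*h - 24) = h^4 + 3*h^3 - 4*h^2 + 24*h - 24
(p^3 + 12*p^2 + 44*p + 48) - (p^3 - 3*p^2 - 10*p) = 15*p^2 + 54*p + 48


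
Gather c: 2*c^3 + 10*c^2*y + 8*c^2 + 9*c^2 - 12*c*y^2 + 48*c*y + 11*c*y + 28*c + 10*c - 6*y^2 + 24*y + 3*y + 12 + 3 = 2*c^3 + c^2*(10*y + 17) + c*(-12*y^2 + 59*y + 38) - 6*y^2 + 27*y + 15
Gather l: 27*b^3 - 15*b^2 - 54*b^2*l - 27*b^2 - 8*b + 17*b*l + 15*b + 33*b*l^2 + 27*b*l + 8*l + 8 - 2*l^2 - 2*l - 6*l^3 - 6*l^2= 27*b^3 - 42*b^2 + 7*b - 6*l^3 + l^2*(33*b - 8) + l*(-54*b^2 + 44*b + 6) + 8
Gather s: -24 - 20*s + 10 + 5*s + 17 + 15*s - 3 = 0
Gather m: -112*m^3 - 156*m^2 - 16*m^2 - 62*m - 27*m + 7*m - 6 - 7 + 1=-112*m^3 - 172*m^2 - 82*m - 12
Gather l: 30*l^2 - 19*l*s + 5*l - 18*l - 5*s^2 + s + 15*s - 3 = 30*l^2 + l*(-19*s - 13) - 5*s^2 + 16*s - 3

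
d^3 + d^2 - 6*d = d*(d - 2)*(d + 3)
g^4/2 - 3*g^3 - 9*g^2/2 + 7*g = g*(g/2 + 1)*(g - 7)*(g - 1)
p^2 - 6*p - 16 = (p - 8)*(p + 2)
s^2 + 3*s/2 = s*(s + 3/2)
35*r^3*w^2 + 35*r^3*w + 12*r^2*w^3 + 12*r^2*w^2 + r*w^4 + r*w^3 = w*(5*r + w)*(7*r + w)*(r*w + r)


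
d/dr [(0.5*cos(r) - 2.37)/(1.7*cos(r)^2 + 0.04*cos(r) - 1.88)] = (0.85*cos(r)^2 - 8.058*cos(r) + 0.8452)*sin(r)/(2.89*cos(r)^4 + 0.136*cos(r)^3 - 6.3904*cos(r)^2 - 0.1504*cos(r) + 3.5344)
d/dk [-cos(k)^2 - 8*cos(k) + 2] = 2*(cos(k) + 4)*sin(k)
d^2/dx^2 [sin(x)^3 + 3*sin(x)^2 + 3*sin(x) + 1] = (6 - 9*sin(x))*(sin(x) + 1)^2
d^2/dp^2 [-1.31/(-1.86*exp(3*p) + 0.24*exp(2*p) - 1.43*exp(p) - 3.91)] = ((-21.9294*exp(2*p) + 1.2576*exp(p) - 1.8733)*(1.86*exp(3*p) - 0.24*exp(2*p) + 1.43*exp(p) + 3.91) + 1.31*(5.58*exp(2*p) - 0.48*exp(p) + 1.43)*(11.16*exp(2*p) - 0.96*exp(p) + 2.86)*exp(p))*exp(p)/(1.86*exp(3*p) - 0.24*exp(2*p) + 1.43*exp(p) + 3.91)^3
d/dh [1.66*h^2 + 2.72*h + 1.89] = 3.32*h + 2.72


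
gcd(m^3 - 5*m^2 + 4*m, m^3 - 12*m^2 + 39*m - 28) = m^2 - 5*m + 4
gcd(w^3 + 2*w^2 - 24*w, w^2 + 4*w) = w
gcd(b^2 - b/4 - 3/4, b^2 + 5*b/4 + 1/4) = 1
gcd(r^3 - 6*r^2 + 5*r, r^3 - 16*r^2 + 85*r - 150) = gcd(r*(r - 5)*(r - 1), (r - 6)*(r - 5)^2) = r - 5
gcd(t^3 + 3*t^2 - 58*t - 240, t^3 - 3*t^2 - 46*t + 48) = t^2 - 2*t - 48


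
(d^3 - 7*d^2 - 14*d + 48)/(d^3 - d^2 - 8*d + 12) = (d - 8)/(d - 2)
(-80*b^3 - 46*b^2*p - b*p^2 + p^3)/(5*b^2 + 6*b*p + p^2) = (-16*b^2 - 6*b*p + p^2)/(b + p)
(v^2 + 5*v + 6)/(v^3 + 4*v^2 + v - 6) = 1/(v - 1)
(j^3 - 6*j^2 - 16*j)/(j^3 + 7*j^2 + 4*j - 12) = j*(j - 8)/(j^2 + 5*j - 6)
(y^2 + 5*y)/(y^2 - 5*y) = (y + 5)/(y - 5)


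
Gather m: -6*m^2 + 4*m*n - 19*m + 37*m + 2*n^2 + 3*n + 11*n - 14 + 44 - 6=-6*m^2 + m*(4*n + 18) + 2*n^2 + 14*n + 24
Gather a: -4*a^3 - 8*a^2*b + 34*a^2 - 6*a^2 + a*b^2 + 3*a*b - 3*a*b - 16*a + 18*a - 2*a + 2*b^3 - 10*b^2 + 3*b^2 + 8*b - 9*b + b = -4*a^3 + a^2*(28 - 8*b) + a*b^2 + 2*b^3 - 7*b^2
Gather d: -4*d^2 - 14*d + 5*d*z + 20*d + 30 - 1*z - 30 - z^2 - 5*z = -4*d^2 + d*(5*z + 6) - z^2 - 6*z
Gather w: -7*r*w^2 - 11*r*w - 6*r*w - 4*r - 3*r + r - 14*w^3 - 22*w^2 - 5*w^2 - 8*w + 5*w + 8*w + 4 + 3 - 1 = -6*r - 14*w^3 + w^2*(-7*r - 27) + w*(5 - 17*r) + 6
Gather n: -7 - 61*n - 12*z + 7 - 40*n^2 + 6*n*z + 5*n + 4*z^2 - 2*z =-40*n^2 + n*(6*z - 56) + 4*z^2 - 14*z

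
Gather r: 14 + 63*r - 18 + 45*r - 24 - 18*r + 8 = 90*r - 20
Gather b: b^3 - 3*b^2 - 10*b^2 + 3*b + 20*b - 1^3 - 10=b^3 - 13*b^2 + 23*b - 11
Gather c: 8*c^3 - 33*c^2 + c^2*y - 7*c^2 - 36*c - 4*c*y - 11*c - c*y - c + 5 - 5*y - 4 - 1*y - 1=8*c^3 + c^2*(y - 40) + c*(-5*y - 48) - 6*y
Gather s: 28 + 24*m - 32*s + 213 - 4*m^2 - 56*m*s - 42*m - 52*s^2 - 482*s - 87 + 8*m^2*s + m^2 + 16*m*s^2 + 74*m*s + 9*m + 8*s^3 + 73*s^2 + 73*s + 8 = -3*m^2 - 9*m + 8*s^3 + s^2*(16*m + 21) + s*(8*m^2 + 18*m - 441) + 162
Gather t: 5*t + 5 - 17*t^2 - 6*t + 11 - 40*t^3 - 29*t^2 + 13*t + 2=-40*t^3 - 46*t^2 + 12*t + 18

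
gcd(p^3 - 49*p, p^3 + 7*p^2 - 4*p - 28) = p + 7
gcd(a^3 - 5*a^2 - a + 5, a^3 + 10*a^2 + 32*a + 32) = 1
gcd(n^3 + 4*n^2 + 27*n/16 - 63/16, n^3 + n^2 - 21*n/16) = n^2 + n - 21/16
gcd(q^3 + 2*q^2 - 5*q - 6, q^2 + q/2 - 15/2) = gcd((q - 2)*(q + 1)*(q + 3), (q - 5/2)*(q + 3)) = q + 3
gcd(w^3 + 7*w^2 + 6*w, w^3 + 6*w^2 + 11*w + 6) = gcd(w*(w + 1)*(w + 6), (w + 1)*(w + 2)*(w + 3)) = w + 1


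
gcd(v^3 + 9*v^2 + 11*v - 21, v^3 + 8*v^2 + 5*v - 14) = v^2 + 6*v - 7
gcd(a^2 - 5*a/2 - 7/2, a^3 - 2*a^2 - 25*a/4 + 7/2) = a - 7/2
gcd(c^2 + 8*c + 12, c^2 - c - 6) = c + 2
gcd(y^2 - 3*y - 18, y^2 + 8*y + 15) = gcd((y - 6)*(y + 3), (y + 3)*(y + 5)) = y + 3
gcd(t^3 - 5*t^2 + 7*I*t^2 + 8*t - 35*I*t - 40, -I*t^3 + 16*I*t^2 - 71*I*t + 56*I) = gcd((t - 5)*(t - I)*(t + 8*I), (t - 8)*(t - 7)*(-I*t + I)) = 1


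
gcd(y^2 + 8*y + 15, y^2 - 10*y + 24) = 1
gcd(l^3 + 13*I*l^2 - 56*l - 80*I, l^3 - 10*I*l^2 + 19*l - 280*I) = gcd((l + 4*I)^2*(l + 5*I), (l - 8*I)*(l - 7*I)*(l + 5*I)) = l + 5*I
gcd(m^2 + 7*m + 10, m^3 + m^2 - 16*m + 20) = m + 5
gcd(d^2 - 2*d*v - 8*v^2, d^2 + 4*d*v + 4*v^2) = d + 2*v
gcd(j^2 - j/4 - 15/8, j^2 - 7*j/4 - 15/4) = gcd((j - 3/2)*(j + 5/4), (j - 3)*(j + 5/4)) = j + 5/4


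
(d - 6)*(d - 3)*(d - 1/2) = d^3 - 19*d^2/2 + 45*d/2 - 9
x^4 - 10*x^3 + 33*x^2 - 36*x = x*(x - 4)*(x - 3)^2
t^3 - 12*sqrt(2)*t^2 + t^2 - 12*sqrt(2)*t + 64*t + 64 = (t + 1)*(t - 8*sqrt(2))*(t - 4*sqrt(2))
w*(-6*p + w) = -6*p*w + w^2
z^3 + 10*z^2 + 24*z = z*(z + 4)*(z + 6)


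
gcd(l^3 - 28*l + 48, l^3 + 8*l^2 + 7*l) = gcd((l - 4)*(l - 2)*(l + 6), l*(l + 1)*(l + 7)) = 1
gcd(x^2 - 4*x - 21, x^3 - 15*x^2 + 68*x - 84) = x - 7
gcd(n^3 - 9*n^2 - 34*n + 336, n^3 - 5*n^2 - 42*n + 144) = n^2 - 2*n - 48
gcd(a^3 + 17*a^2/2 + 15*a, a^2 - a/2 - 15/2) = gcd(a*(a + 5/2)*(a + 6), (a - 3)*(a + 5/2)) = a + 5/2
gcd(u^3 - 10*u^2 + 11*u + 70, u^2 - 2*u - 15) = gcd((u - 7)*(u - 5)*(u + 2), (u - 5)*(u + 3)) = u - 5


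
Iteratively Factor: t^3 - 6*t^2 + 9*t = (t - 3)*(t^2 - 3*t) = (t - 3)^2*(t)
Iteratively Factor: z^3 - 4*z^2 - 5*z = (z)*(z^2 - 4*z - 5) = z*(z - 5)*(z + 1)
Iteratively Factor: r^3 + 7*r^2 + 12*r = (r)*(r^2 + 7*r + 12) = r*(r + 3)*(r + 4)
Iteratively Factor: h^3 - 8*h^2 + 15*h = (h - 3)*(h^2 - 5*h) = (h - 5)*(h - 3)*(h)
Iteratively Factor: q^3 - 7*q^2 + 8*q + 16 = (q - 4)*(q^2 - 3*q - 4) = (q - 4)^2*(q + 1)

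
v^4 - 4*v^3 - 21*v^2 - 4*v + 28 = (v - 7)*(v - 1)*(v + 2)^2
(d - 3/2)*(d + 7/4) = d^2 + d/4 - 21/8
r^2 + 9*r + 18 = (r + 3)*(r + 6)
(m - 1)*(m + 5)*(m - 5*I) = m^3 + 4*m^2 - 5*I*m^2 - 5*m - 20*I*m + 25*I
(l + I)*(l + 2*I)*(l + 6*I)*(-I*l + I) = -I*l^4 + 9*l^3 + I*l^3 - 9*l^2 + 20*I*l^2 - 12*l - 20*I*l + 12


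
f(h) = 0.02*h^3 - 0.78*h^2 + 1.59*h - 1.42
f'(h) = 0.06*h^2 - 1.56*h + 1.59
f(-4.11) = -22.52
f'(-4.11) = 9.02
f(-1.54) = -5.79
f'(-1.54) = 4.13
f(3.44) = -4.37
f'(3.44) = -3.07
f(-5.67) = -39.16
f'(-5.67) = 12.36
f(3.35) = -4.10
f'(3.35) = -2.96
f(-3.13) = -14.65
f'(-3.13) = 7.06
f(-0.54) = -2.51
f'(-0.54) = 2.45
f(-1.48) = -5.55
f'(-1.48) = 4.03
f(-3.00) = -13.75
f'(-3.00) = 6.81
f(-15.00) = -268.27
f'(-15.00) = 38.49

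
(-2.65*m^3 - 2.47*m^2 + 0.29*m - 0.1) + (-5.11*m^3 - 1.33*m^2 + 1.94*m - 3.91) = -7.76*m^3 - 3.8*m^2 + 2.23*m - 4.01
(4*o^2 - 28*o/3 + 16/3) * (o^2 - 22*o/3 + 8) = 4*o^4 - 116*o^3/3 + 952*o^2/9 - 1024*o/9 + 128/3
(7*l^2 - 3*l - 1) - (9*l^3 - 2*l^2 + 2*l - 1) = -9*l^3 + 9*l^2 - 5*l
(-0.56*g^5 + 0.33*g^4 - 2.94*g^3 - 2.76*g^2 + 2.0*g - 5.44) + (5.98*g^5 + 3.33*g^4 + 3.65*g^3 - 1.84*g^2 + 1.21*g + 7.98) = 5.42*g^5 + 3.66*g^4 + 0.71*g^3 - 4.6*g^2 + 3.21*g + 2.54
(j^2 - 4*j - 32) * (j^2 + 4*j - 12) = j^4 - 60*j^2 - 80*j + 384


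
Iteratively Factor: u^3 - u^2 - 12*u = (u)*(u^2 - u - 12) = u*(u - 4)*(u + 3)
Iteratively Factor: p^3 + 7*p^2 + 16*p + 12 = (p + 3)*(p^2 + 4*p + 4) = (p + 2)*(p + 3)*(p + 2)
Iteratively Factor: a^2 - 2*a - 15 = (a - 5)*(a + 3)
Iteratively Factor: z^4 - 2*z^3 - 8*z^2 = (z - 4)*(z^3 + 2*z^2) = (z - 4)*(z + 2)*(z^2) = z*(z - 4)*(z + 2)*(z)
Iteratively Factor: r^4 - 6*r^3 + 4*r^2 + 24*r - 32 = (r - 2)*(r^3 - 4*r^2 - 4*r + 16) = (r - 4)*(r - 2)*(r^2 - 4) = (r - 4)*(r - 2)*(r + 2)*(r - 2)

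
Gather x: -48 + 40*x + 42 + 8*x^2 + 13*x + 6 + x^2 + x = 9*x^2 + 54*x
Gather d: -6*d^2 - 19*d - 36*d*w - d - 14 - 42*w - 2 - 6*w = -6*d^2 + d*(-36*w - 20) - 48*w - 16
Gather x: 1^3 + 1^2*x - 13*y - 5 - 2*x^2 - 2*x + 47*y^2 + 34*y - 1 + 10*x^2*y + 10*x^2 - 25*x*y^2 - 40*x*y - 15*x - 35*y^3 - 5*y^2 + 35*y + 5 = x^2*(10*y + 8) + x*(-25*y^2 - 40*y - 16) - 35*y^3 + 42*y^2 + 56*y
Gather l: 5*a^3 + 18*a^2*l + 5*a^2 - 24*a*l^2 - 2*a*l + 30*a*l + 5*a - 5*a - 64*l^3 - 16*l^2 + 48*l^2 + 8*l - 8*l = 5*a^3 + 5*a^2 - 64*l^3 + l^2*(32 - 24*a) + l*(18*a^2 + 28*a)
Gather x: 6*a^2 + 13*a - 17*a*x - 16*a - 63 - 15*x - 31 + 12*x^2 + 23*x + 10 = 6*a^2 - 3*a + 12*x^2 + x*(8 - 17*a) - 84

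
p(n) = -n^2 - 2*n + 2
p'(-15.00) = 28.00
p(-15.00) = -193.00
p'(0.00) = -2.00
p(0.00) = 2.00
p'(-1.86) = 1.72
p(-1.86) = 2.26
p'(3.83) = -9.66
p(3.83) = -20.33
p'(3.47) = -8.94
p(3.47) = -16.98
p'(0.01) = -2.02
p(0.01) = 1.98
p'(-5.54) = 9.08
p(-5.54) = -17.61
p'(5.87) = -13.74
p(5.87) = -44.20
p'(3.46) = -8.92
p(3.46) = -16.89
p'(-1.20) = 0.40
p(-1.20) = 2.96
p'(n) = -2*n - 2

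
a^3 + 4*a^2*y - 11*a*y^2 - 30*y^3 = (a - 3*y)*(a + 2*y)*(a + 5*y)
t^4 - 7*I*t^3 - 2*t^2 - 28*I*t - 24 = (t - 6*I)*(t - 2*I)*(t - I)*(t + 2*I)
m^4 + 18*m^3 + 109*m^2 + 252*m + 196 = (m + 2)^2*(m + 7)^2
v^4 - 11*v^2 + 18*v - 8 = (v - 2)*(v - 1)^2*(v + 4)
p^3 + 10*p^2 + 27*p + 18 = (p + 1)*(p + 3)*(p + 6)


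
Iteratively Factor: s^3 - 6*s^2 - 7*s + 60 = (s - 5)*(s^2 - s - 12) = (s - 5)*(s - 4)*(s + 3)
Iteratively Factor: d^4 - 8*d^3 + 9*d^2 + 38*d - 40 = (d - 1)*(d^3 - 7*d^2 + 2*d + 40) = (d - 1)*(d + 2)*(d^2 - 9*d + 20) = (d - 5)*(d - 1)*(d + 2)*(d - 4)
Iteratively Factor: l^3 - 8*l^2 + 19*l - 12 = (l - 3)*(l^2 - 5*l + 4) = (l - 4)*(l - 3)*(l - 1)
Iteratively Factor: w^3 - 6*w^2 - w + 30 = (w - 5)*(w^2 - w - 6) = (w - 5)*(w + 2)*(w - 3)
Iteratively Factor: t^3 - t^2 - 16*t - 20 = (t + 2)*(t^2 - 3*t - 10) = (t - 5)*(t + 2)*(t + 2)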